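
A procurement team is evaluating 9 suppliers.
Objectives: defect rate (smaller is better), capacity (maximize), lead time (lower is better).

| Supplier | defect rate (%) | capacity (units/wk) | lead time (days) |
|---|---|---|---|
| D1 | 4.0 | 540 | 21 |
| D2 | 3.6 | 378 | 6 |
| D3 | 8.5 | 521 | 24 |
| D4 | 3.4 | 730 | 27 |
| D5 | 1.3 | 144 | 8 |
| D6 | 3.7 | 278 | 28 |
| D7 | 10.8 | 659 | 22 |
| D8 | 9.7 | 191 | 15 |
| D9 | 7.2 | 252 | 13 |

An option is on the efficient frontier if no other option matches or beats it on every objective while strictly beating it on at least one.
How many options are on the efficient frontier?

5

D1: not dominated.
D2: not dominated (best lead time).
D3: dominated by D1 (defect rate 4.0≤8.5, capacity 540≥521, lead time 21≤24).
D4: not dominated (best capacity).
D5: not dominated (best defect rate).
D6: dominated by D2 (defect rate 3.6≤3.7, capacity 378≥278, lead time 6≤28).
D7: not dominated.
D8: dominated by D2 (defect rate 3.6≤9.7, capacity 378≥191, lead time 6≤15).
D9: dominated by D2 (defect rate 3.6≤7.2, capacity 378≥252, lead time 6≤13).
Pareto-optimal: D1, D2, D4, D5, D7 → 5.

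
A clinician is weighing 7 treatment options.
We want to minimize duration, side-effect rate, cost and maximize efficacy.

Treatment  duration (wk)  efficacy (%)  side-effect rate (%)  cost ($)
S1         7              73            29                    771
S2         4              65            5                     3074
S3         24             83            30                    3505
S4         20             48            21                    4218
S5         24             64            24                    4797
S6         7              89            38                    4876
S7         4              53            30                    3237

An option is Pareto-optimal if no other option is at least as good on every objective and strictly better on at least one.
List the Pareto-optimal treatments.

S1: not dominated (best cost).
S2: not dominated (best side-effect rate).
S3: not dominated.
S4: dominated by S2 (duration 4≤20, efficacy 65≥48, side-effect rate 5≤21, cost 3074≤4218).
S5: dominated by S2 (duration 4≤24, efficacy 65≥64, side-effect rate 5≤24, cost 3074≤4797).
S6: not dominated (best efficacy).
S7: dominated by S2 (duration 4≤4, efficacy 65≥53, side-effect rate 5≤30, cost 3074≤3237).

S1, S2, S3, S6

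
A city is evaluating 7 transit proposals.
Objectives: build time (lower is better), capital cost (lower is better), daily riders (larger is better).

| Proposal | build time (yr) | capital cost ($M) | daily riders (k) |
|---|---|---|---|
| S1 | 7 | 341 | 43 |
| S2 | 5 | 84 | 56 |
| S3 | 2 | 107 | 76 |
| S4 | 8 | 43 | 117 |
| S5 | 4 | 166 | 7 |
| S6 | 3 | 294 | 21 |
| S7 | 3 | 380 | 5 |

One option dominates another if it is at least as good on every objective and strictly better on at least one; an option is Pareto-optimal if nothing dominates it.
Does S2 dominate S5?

S2 vs S5: S2 is worse on build time (5 vs 4), so it does not dominate S5.

No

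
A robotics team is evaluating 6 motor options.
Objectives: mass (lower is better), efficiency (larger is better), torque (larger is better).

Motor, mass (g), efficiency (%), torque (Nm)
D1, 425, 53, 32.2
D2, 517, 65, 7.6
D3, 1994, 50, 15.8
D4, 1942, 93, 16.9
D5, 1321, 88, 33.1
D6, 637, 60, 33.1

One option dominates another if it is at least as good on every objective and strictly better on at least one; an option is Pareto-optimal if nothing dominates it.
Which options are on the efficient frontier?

D1: not dominated (best mass).
D2: not dominated.
D3: dominated by D1 (mass 425≤1994, efficiency 53≥50, torque 32.2≥15.8).
D4: not dominated (best efficiency).
D5: not dominated.
D6: not dominated.

D1, D2, D4, D5, D6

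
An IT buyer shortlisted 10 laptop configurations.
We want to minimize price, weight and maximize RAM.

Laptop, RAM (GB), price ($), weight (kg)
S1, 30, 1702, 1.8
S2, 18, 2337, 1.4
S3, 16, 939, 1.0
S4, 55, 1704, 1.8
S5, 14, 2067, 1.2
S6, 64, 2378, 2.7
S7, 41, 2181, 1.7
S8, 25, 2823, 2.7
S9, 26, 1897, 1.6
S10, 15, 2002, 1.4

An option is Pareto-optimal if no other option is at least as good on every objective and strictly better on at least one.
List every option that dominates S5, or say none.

S3: RAM 16≥14, price 939≤2067, weight 1.0≤1.2 — dominates S5.
Others (S1, S2, S4, S6, S7, S8, S9, S10) are each worse than S5 on at least one objective.

S3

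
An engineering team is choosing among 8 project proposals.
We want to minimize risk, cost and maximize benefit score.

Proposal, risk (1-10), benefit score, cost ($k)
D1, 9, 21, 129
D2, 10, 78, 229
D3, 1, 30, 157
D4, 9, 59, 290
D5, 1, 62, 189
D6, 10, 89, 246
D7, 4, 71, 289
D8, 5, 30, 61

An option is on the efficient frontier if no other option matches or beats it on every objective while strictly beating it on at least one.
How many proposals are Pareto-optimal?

6

D1: dominated by D8 (risk 5≤9, benefit score 30≥21, cost 61≤129).
D2: not dominated.
D3: not dominated.
D4: dominated by D5 (risk 1≤9, benefit score 62≥59, cost 189≤290).
D5: not dominated.
D6: not dominated (best benefit score).
D7: not dominated.
D8: not dominated (best cost).
Pareto-optimal: D2, D3, D5, D6, D7, D8 → 6.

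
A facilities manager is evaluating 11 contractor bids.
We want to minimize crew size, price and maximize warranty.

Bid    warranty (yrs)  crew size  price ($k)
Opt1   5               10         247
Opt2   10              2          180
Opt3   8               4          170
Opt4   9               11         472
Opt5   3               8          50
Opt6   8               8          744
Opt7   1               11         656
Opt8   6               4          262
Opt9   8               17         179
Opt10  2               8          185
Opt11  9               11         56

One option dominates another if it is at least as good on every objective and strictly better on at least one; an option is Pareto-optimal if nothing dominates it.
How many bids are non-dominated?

4

Opt1: dominated by Opt2 (warranty 10≥5, crew size 2≤10, price 180≤247).
Opt2: not dominated (best warranty).
Opt3: not dominated.
Opt4: dominated by Opt2 (warranty 10≥9, crew size 2≤11, price 180≤472).
Opt5: not dominated (best price).
Opt6: dominated by Opt2 (warranty 10≥8, crew size 2≤8, price 180≤744).
Opt7: dominated by Opt1 (warranty 5≥1, crew size 10≤11, price 247≤656).
Opt8: dominated by Opt2 (warranty 10≥6, crew size 2≤4, price 180≤262).
Opt9: dominated by Opt3 (warranty 8≥8, crew size 4≤17, price 170≤179).
Opt10: dominated by Opt2 (warranty 10≥2, crew size 2≤8, price 180≤185).
Opt11: not dominated.
Pareto-optimal: Opt2, Opt3, Opt5, Opt11 → 4.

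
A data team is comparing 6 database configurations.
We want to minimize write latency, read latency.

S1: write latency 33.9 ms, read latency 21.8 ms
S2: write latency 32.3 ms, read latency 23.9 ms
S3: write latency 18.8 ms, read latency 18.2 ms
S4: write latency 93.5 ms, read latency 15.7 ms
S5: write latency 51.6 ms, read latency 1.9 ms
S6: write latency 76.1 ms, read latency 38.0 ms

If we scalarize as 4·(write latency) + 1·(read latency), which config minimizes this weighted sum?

S3

S1: 4·33.9 + 1·21.8 = 157.4
S2: 4·32.3 + 1·23.9 = 153.1
S3: 4·18.8 + 1·18.2 = 93.4
S4: 4·93.5 + 1·15.7 = 389.7
S5: 4·51.6 + 1·1.9 = 208.3
S6: 4·76.1 + 1·38.0 = 342.4
Lowest: S3 at 93.4.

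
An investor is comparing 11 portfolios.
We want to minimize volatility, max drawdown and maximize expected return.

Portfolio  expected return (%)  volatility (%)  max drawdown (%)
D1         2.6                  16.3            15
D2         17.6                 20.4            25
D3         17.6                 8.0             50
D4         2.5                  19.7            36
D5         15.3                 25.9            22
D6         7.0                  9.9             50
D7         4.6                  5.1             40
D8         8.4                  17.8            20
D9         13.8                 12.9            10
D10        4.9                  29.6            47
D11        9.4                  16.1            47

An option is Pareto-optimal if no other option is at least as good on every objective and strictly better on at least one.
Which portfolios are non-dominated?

D2, D3, D5, D7, D9

D1: dominated by D9 (expected return 13.8≥2.6, volatility 12.9≤16.3, max drawdown 10≤15).
D2: not dominated.
D3: not dominated.
D4: dominated by D1 (expected return 2.6≥2.5, volatility 16.3≤19.7, max drawdown 15≤36).
D5: not dominated.
D6: dominated by D3 (expected return 17.6≥7.0, volatility 8.0≤9.9, max drawdown 50≤50).
D7: not dominated (best volatility).
D8: dominated by D9 (expected return 13.8≥8.4, volatility 12.9≤17.8, max drawdown 10≤20).
D9: not dominated (best max drawdown).
D10: dominated by D2 (expected return 17.6≥4.9, volatility 20.4≤29.6, max drawdown 25≤47).
D11: dominated by D9 (expected return 13.8≥9.4, volatility 12.9≤16.1, max drawdown 10≤47).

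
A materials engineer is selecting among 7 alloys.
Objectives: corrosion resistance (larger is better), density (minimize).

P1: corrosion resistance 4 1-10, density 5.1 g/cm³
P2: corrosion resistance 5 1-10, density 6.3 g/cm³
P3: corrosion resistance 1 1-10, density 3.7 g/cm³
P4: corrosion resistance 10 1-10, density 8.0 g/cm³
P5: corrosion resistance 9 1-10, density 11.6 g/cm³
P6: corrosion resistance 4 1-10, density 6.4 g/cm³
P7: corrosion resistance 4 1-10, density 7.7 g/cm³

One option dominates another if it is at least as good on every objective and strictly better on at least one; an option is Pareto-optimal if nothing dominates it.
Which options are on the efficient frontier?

P1: not dominated.
P2: not dominated.
P3: not dominated (best density).
P4: not dominated (best corrosion resistance).
P5: dominated by P4 (corrosion resistance 10≥9, density 8.0≤11.6).
P6: dominated by P1 (corrosion resistance 4≥4, density 5.1≤6.4).
P7: dominated by P1 (corrosion resistance 4≥4, density 5.1≤7.7).

P1, P2, P3, P4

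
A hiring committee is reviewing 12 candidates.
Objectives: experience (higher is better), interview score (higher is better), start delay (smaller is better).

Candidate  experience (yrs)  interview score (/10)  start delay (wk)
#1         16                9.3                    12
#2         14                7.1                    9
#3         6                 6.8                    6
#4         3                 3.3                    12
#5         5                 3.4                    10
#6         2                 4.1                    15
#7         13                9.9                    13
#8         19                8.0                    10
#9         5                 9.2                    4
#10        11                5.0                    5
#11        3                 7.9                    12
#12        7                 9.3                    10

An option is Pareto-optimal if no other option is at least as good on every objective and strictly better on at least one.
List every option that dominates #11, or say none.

#1: experience 16≥3, interview score 9.3≥7.9, start delay 12≤12 — dominates #11.
#8: experience 19≥3, interview score 8.0≥7.9, start delay 10≤12 — dominates #11.
#9: experience 5≥3, interview score 9.2≥7.9, start delay 4≤12 — dominates #11.
#12: experience 7≥3, interview score 9.3≥7.9, start delay 10≤12 — dominates #11.
Others (#2, #3, #4, #5, #6, #7, #10) are each worse than #11 on at least one objective.

#1, #8, #9, #12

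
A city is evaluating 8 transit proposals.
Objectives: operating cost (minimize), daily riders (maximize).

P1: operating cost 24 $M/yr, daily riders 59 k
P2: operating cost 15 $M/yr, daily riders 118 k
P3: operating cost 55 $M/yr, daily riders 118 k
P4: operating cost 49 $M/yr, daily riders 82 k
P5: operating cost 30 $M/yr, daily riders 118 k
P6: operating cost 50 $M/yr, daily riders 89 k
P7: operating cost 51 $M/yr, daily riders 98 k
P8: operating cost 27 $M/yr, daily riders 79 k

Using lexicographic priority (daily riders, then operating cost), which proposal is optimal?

P2

First maximize daily riders: best is 118, kept {P2, P3, P5}.
Then minimize operating cost: best is 15, kept {P2}.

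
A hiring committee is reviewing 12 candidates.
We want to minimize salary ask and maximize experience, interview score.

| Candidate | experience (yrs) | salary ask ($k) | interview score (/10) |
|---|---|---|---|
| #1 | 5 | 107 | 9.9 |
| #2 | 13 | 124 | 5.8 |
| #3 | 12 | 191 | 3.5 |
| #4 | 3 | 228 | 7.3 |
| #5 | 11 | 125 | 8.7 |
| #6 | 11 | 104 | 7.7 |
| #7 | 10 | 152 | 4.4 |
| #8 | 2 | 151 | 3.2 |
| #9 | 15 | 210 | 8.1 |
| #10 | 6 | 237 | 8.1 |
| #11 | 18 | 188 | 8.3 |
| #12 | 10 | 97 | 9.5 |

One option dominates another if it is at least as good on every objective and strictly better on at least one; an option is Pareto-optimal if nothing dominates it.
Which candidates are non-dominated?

#1, #2, #5, #6, #11, #12

#1: not dominated (best interview score).
#2: not dominated.
#3: dominated by #2 (experience 13≥12, salary ask 124≤191, interview score 5.8≥3.5).
#4: dominated by #1 (experience 5≥3, salary ask 107≤228, interview score 9.9≥7.3).
#5: not dominated.
#6: not dominated.
#7: dominated by #2 (experience 13≥10, salary ask 124≤152, interview score 5.8≥4.4).
#8: dominated by #1 (experience 5≥2, salary ask 107≤151, interview score 9.9≥3.2).
#9: dominated by #11 (experience 18≥15, salary ask 188≤210, interview score 8.3≥8.1).
#10: dominated by #5 (experience 11≥6, salary ask 125≤237, interview score 8.7≥8.1).
#11: not dominated (best experience).
#12: not dominated (best salary ask).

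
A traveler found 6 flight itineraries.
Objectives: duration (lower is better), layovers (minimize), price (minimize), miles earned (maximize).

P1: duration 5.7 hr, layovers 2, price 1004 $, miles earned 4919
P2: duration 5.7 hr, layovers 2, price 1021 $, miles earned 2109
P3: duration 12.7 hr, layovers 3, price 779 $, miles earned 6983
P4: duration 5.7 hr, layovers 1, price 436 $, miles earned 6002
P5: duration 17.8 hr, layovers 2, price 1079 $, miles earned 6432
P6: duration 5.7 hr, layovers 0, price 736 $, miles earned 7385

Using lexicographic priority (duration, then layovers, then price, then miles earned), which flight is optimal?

P6

First minimize duration: best is 5.7, kept {P1, P2, P4, P6}.
Then minimize layovers: best is 0, kept {P6}.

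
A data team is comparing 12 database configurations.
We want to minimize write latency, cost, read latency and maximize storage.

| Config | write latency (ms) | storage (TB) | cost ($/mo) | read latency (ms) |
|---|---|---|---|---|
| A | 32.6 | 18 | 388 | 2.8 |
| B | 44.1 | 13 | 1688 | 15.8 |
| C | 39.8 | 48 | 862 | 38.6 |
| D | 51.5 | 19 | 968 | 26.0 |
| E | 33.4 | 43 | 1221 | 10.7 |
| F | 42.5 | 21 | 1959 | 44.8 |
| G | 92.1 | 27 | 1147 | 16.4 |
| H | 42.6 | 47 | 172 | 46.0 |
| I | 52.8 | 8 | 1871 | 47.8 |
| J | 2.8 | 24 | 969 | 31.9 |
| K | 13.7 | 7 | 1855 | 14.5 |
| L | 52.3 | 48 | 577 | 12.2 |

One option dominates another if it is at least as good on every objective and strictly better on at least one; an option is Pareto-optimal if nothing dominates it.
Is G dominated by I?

No

I vs G: I is worse on storage (8 vs 27), so it does not dominate G.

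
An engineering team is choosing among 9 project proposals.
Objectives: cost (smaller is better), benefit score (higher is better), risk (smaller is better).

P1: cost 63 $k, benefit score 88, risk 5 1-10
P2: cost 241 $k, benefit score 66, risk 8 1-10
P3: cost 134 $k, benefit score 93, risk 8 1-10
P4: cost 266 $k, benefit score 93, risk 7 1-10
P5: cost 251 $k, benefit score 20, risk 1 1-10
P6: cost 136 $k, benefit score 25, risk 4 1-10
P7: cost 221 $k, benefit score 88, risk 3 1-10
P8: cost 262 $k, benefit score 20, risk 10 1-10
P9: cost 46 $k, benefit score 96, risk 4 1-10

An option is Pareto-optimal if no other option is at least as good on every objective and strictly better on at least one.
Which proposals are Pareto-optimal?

P1: dominated by P9 (cost 46≤63, benefit score 96≥88, risk 4≤5).
P2: dominated by P1 (cost 63≤241, benefit score 88≥66, risk 5≤8).
P3: dominated by P9 (cost 46≤134, benefit score 96≥93, risk 4≤8).
P4: dominated by P9 (cost 46≤266, benefit score 96≥93, risk 4≤7).
P5: not dominated (best risk).
P6: dominated by P9 (cost 46≤136, benefit score 96≥25, risk 4≤4).
P7: not dominated.
P8: dominated by P1 (cost 63≤262, benefit score 88≥20, risk 5≤10).
P9: not dominated (best cost).

P5, P7, P9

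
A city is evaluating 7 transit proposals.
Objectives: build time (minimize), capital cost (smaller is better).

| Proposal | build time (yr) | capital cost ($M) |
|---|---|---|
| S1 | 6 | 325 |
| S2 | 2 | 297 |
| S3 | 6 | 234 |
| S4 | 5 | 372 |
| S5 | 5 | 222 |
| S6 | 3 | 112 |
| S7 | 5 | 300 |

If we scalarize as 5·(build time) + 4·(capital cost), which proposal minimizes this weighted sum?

S6

S1: 5·6 + 4·325 = 1330
S2: 5·2 + 4·297 = 1198
S3: 5·6 + 4·234 = 966
S4: 5·5 + 4·372 = 1513
S5: 5·5 + 4·222 = 913
S6: 5·3 + 4·112 = 463
S7: 5·5 + 4·300 = 1225
Lowest: S6 at 463.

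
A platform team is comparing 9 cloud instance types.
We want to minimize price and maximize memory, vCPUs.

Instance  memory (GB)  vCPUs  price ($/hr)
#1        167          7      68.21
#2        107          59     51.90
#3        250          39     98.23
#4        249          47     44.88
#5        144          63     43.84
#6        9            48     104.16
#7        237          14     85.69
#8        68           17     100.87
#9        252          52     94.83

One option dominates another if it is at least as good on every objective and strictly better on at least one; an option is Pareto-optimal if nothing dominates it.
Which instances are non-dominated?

#1: dominated by #4 (memory 249≥167, vCPUs 47≥7, price 44.88≤68.21).
#2: dominated by #5 (memory 144≥107, vCPUs 63≥59, price 43.84≤51.90).
#3: dominated by #9 (memory 252≥250, vCPUs 52≥39, price 94.83≤98.23).
#4: not dominated.
#5: not dominated (best vCPUs).
#6: dominated by #2 (memory 107≥9, vCPUs 59≥48, price 51.90≤104.16).
#7: dominated by #4 (memory 249≥237, vCPUs 47≥14, price 44.88≤85.69).
#8: dominated by #2 (memory 107≥68, vCPUs 59≥17, price 51.90≤100.87).
#9: not dominated (best memory).

#4, #5, #9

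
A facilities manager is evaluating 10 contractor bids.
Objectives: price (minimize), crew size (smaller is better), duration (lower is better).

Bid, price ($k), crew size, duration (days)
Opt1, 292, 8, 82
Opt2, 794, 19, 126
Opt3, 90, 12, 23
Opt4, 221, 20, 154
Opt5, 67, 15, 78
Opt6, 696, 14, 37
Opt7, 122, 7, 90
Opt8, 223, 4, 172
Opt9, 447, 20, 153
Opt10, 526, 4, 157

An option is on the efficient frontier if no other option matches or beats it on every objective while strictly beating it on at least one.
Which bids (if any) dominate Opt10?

none

Opt1: worse on crew size (8 vs 4).
Opt2: worse on price (794 vs 526).
Opt3: worse on crew size (12 vs 4).
Opt4: worse on crew size (20 vs 4).
Opt5: worse on crew size (15 vs 4).
Opt6: worse on price (696 vs 526).
Opt7: worse on crew size (7 vs 4).
Opt8: worse on duration (172 vs 157).
Opt9: worse on crew size (20 vs 4).
No option dominates Opt10.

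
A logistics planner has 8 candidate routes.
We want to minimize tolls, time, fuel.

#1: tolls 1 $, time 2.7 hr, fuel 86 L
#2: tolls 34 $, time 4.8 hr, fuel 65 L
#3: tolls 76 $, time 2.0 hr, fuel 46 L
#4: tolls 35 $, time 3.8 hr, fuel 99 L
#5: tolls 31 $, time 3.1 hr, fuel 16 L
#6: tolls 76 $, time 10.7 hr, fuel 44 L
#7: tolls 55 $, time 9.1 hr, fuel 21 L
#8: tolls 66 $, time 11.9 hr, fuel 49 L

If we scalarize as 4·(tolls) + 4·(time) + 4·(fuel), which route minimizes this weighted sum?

#1: 4·1 + 4·2.7 + 4·86 = 358.8
#2: 4·34 + 4·4.8 + 4·65 = 415.2
#3: 4·76 + 4·2.0 + 4·46 = 496.0
#4: 4·35 + 4·3.8 + 4·99 = 551.2
#5: 4·31 + 4·3.1 + 4·16 = 200.4
#6: 4·76 + 4·10.7 + 4·44 = 522.8
#7: 4·55 + 4·9.1 + 4·21 = 340.4
#8: 4·66 + 4·11.9 + 4·49 = 507.6
Lowest: #5 at 200.4.

#5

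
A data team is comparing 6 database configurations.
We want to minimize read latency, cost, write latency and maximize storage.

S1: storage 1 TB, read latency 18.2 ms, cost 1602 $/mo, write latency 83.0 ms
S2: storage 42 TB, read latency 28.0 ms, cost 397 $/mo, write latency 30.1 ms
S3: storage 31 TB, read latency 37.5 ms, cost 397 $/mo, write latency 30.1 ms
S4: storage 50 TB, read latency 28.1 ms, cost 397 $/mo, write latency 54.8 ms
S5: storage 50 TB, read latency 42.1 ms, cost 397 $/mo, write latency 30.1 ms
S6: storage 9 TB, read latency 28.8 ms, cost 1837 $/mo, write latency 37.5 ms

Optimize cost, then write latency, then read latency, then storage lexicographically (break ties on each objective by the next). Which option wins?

First minimize cost: best is 397, kept {S2, S3, S4, S5}.
Then minimize write latency: best is 30.1, kept {S2, S3, S5}.
Then minimize read latency: best is 28.0, kept {S2}.

S2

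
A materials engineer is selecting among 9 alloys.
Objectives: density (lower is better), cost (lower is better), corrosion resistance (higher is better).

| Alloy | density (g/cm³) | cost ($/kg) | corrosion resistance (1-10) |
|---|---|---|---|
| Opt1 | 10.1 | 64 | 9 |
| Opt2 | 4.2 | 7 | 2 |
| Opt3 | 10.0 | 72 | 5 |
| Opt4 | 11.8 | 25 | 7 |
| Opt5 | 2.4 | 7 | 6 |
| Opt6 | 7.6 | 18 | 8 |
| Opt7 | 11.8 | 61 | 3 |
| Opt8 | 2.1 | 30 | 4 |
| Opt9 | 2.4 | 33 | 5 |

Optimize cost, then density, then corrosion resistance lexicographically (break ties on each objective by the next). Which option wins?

First minimize cost: best is 7, kept {Opt2, Opt5}.
Then minimize density: best is 2.4, kept {Opt5}.

Opt5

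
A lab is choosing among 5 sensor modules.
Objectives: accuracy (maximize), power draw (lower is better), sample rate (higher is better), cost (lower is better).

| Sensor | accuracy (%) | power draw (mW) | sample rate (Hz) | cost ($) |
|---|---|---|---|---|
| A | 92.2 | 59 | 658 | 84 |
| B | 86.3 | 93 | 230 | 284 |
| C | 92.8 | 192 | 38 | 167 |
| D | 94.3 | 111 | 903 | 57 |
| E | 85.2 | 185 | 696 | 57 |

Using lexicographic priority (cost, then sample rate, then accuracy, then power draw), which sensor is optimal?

First minimize cost: best is 57, kept {D, E}.
Then maximize sample rate: best is 903, kept {D}.

D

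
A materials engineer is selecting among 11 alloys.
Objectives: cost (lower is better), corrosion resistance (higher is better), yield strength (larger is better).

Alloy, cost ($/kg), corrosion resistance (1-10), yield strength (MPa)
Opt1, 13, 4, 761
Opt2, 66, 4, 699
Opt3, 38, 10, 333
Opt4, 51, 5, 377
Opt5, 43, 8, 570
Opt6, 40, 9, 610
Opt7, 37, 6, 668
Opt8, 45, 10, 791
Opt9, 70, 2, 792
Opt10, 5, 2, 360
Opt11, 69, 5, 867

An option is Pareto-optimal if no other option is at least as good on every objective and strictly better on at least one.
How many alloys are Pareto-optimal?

7

Opt1: not dominated.
Opt2: dominated by Opt1 (cost 13≤66, corrosion resistance 4≥4, yield strength 761≥699).
Opt3: not dominated.
Opt4: dominated by Opt5 (cost 43≤51, corrosion resistance 8≥5, yield strength 570≥377).
Opt5: dominated by Opt6 (cost 40≤43, corrosion resistance 9≥8, yield strength 610≥570).
Opt6: not dominated.
Opt7: not dominated.
Opt8: not dominated.
Opt9: dominated by Opt11 (cost 69≤70, corrosion resistance 5≥2, yield strength 867≥792).
Opt10: not dominated (best cost).
Opt11: not dominated (best yield strength).
Pareto-optimal: Opt1, Opt3, Opt6, Opt7, Opt8, Opt10, Opt11 → 7.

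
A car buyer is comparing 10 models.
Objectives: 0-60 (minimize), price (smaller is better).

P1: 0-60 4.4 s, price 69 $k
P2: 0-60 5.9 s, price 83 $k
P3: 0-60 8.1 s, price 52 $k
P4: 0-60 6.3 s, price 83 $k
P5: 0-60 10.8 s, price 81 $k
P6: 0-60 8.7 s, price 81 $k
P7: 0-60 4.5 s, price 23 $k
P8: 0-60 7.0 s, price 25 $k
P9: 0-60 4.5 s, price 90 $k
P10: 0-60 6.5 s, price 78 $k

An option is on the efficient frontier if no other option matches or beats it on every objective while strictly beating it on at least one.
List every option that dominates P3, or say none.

P7, P8

P7: 0-60 4.5≤8.1, price 23≤52 — dominates P3.
P8: 0-60 7.0≤8.1, price 25≤52 — dominates P3.
Others (P1, P2, P4, P5, P6, P9, P10) are each worse than P3 on at least one objective.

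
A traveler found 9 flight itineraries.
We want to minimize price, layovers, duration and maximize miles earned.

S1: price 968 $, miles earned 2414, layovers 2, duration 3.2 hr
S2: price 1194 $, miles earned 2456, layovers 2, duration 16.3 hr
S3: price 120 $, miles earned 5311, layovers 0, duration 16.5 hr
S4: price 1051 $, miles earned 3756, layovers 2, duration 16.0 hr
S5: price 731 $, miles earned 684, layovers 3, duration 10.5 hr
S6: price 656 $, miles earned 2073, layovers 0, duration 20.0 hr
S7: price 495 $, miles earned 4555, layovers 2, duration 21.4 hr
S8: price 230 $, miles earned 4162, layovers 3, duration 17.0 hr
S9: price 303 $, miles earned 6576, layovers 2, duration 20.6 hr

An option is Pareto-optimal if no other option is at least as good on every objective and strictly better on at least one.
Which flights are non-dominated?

S1, S3, S4, S5, S9

S1: not dominated (best duration).
S2: dominated by S4 (price 1051≤1194, miles earned 3756≥2456, layovers 2≤2, duration 16.0≤16.3).
S3: not dominated (best price).
S4: not dominated.
S5: not dominated.
S6: dominated by S3 (price 120≤656, miles earned 5311≥2073, layovers 0≤0, duration 16.5≤20.0).
S7: dominated by S3 (price 120≤495, miles earned 5311≥4555, layovers 0≤2, duration 16.5≤21.4).
S8: dominated by S3 (price 120≤230, miles earned 5311≥4162, layovers 0≤3, duration 16.5≤17.0).
S9: not dominated (best miles earned).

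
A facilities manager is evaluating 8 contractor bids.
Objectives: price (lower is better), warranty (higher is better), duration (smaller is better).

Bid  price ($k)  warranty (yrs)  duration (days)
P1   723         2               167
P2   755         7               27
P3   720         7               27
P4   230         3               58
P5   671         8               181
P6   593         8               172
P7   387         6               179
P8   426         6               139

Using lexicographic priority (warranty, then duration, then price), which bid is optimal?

First maximize warranty: best is 8, kept {P5, P6}.
Then minimize duration: best is 172, kept {P6}.

P6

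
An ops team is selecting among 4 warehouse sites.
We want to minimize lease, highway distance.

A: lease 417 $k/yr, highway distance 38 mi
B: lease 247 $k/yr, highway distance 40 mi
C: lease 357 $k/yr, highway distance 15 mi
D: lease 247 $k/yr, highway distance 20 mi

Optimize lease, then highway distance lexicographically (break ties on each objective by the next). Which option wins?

D

First minimize lease: best is 247, kept {B, D}.
Then minimize highway distance: best is 20, kept {D}.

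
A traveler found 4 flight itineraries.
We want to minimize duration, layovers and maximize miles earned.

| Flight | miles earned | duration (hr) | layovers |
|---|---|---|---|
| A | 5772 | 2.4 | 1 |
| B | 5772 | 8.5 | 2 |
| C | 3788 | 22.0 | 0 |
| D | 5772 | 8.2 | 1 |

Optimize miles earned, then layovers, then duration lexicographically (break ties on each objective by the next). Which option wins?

First maximize miles earned: best is 5772, kept {A, B, D}.
Then minimize layovers: best is 1, kept {A, D}.
Then minimize duration: best is 2.4, kept {A}.

A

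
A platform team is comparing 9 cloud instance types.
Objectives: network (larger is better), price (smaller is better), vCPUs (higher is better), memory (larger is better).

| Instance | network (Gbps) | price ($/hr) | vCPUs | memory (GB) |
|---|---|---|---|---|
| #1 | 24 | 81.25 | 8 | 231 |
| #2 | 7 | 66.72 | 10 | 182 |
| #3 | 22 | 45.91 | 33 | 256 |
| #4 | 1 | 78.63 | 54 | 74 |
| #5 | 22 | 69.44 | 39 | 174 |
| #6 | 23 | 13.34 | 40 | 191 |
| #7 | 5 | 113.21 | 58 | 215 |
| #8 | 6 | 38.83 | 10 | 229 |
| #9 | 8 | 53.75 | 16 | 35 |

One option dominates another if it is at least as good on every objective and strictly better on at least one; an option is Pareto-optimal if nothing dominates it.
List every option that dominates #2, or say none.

#3: network 22≥7, price 45.91≤66.72, vCPUs 33≥10, memory 256≥182 — dominates #2.
#6: network 23≥7, price 13.34≤66.72, vCPUs 40≥10, memory 191≥182 — dominates #2.
Others (#1, #4, #5, #7, #8, #9) are each worse than #2 on at least one objective.

#3, #6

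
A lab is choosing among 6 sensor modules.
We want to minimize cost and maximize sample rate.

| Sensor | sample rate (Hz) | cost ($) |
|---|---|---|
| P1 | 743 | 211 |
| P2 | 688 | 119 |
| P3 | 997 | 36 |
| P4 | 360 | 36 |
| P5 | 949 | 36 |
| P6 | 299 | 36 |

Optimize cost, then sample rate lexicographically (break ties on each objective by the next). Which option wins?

First minimize cost: best is 36, kept {P3, P4, P5, P6}.
Then maximize sample rate: best is 997, kept {P3}.

P3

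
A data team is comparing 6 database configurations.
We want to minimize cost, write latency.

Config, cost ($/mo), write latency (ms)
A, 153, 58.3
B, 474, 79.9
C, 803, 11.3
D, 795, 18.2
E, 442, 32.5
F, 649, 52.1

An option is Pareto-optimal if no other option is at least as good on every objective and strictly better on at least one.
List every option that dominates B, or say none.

A: cost 153≤474, write latency 58.3≤79.9 — dominates B.
E: cost 442≤474, write latency 32.5≤79.9 — dominates B.
Others (C, D, F) are each worse than B on at least one objective.

A, E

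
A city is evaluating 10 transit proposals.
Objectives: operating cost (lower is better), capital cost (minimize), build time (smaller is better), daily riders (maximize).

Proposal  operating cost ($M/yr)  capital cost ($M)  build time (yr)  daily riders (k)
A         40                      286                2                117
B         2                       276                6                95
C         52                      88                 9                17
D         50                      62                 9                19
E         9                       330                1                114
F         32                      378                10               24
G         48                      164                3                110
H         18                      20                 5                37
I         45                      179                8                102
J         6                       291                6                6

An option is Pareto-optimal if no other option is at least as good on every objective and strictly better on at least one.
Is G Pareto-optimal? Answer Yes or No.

A: worse on capital cost (286 vs 164).
B: worse on capital cost (276 vs 164).
C: worse on operating cost (52 vs 48).
D: worse on operating cost (50 vs 48).
E: worse on capital cost (330 vs 164).
F: worse on capital cost (378 vs 164).
H: worse on build time (5 vs 3).
I: worse on capital cost (179 vs 164).
J: worse on capital cost (291 vs 164).
No option is at least as good as G on every objective and strictly better on one.

Yes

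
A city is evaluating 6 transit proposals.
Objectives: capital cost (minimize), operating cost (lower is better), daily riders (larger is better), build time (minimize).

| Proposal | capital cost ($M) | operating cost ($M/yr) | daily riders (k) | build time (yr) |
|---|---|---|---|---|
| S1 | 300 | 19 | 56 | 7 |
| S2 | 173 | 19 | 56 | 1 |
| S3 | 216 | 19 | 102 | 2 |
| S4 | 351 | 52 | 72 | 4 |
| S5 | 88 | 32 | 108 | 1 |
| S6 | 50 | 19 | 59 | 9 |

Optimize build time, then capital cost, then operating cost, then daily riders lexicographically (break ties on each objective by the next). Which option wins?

First minimize build time: best is 1, kept {S2, S5}.
Then minimize capital cost: best is 88, kept {S5}.

S5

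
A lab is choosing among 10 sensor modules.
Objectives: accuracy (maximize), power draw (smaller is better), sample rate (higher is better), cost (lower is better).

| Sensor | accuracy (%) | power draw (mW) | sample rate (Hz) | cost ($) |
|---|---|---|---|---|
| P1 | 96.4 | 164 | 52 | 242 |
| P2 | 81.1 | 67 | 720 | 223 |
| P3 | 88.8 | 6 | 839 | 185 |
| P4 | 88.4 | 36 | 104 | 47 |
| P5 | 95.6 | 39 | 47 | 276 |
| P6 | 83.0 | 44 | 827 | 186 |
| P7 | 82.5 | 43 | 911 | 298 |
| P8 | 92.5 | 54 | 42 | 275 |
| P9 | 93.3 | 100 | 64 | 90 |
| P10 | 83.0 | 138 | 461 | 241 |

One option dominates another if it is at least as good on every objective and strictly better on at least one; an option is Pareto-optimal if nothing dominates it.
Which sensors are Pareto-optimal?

P1, P3, P4, P5, P7, P8, P9

P1: not dominated (best accuracy).
P2: dominated by P3 (accuracy 88.8≥81.1, power draw 6≤67, sample rate 839≥720, cost 185≤223).
P3: not dominated (best power draw).
P4: not dominated (best cost).
P5: not dominated.
P6: dominated by P3 (accuracy 88.8≥83.0, power draw 6≤44, sample rate 839≥827, cost 185≤186).
P7: not dominated (best sample rate).
P8: not dominated.
P9: not dominated.
P10: dominated by P3 (accuracy 88.8≥83.0, power draw 6≤138, sample rate 839≥461, cost 185≤241).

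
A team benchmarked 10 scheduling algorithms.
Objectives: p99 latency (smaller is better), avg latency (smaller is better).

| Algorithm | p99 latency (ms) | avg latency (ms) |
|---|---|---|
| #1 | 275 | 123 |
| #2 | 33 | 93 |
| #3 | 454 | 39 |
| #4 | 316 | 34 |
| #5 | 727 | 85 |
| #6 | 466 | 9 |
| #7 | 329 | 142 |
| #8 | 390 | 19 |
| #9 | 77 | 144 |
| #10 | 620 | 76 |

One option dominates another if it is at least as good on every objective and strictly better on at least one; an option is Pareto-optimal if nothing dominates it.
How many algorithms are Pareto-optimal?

#1: dominated by #2 (p99 latency 33≤275, avg latency 93≤123).
#2: not dominated (best p99 latency).
#3: dominated by #4 (p99 latency 316≤454, avg latency 34≤39).
#4: not dominated.
#5: dominated by #3 (p99 latency 454≤727, avg latency 39≤85).
#6: not dominated (best avg latency).
#7: dominated by #1 (p99 latency 275≤329, avg latency 123≤142).
#8: not dominated.
#9: dominated by #2 (p99 latency 33≤77, avg latency 93≤144).
#10: dominated by #3 (p99 latency 454≤620, avg latency 39≤76).
Pareto-optimal: #2, #4, #6, #8 → 4.

4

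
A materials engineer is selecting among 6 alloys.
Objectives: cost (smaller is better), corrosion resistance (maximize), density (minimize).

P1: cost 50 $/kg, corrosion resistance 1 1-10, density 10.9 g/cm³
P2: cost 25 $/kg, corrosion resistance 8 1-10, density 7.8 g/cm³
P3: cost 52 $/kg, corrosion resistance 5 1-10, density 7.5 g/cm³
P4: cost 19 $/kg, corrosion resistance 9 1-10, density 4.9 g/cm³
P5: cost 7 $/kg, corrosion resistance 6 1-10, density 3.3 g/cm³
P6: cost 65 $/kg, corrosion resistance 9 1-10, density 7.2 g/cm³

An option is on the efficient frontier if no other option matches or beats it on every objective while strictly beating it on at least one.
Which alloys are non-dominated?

P1: dominated by P2 (cost 25≤50, corrosion resistance 8≥1, density 7.8≤10.9).
P2: dominated by P4 (cost 19≤25, corrosion resistance 9≥8, density 4.9≤7.8).
P3: dominated by P4 (cost 19≤52, corrosion resistance 9≥5, density 4.9≤7.5).
P4: not dominated.
P5: not dominated (best cost).
P6: dominated by P4 (cost 19≤65, corrosion resistance 9≥9, density 4.9≤7.2).

P4, P5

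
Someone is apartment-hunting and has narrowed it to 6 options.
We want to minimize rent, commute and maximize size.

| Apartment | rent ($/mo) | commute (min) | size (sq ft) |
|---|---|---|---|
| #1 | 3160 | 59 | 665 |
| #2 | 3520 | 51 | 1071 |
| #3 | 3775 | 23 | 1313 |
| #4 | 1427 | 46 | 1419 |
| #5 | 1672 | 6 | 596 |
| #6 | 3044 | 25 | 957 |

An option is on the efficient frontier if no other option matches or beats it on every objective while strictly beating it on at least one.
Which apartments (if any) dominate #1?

#4: rent 1427≤3160, commute 46≤59, size 1419≥665 — dominates #1.
#6: rent 3044≤3160, commute 25≤59, size 957≥665 — dominates #1.
Others (#2, #3, #5) are each worse than #1 on at least one objective.

#4, #6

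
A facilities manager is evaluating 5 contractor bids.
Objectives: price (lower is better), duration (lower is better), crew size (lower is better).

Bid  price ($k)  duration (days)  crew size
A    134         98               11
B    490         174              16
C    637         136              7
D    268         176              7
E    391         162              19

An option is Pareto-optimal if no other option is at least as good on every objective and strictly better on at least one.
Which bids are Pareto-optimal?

A: not dominated (best price).
B: dominated by A (price 134≤490, duration 98≤174, crew size 11≤16).
C: not dominated.
D: not dominated.
E: dominated by A (price 134≤391, duration 98≤162, crew size 11≤19).

A, C, D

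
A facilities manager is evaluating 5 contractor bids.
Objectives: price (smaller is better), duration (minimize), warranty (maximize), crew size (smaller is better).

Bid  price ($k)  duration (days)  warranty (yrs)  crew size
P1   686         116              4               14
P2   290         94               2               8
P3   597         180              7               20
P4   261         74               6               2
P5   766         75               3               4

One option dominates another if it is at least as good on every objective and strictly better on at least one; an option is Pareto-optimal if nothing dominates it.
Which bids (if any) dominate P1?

P4

P4: price 261≤686, duration 74≤116, warranty 6≥4, crew size 2≤14 — dominates P1.
Others (P2, P3, P5) are each worse than P1 on at least one objective.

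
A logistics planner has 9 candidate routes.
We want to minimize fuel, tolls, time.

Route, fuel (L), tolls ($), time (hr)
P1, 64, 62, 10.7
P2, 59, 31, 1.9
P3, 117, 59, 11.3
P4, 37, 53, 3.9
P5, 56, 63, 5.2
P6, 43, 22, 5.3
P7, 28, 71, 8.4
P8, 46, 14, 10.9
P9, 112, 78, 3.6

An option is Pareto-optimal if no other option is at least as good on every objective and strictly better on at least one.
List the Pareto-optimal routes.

P2, P4, P6, P7, P8

P1: dominated by P2 (fuel 59≤64, tolls 31≤62, time 1.9≤10.7).
P2: not dominated (best time).
P3: dominated by P2 (fuel 59≤117, tolls 31≤59, time 1.9≤11.3).
P4: not dominated.
P5: dominated by P4 (fuel 37≤56, tolls 53≤63, time 3.9≤5.2).
P6: not dominated.
P7: not dominated (best fuel).
P8: not dominated (best tolls).
P9: dominated by P2 (fuel 59≤112, tolls 31≤78, time 1.9≤3.6).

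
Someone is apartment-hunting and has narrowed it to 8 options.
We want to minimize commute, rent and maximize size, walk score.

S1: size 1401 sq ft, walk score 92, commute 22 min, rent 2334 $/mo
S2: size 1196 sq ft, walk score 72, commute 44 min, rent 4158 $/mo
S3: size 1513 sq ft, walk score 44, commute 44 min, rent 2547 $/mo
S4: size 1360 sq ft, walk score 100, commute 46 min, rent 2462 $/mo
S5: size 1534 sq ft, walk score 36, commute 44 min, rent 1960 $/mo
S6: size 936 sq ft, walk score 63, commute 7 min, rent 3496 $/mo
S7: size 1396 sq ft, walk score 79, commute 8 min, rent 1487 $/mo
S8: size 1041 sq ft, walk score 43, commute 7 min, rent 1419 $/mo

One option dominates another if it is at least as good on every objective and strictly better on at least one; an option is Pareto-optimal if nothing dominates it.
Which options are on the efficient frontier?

S1, S3, S4, S5, S6, S7, S8

S1: not dominated.
S2: dominated by S1 (size 1401≥1196, walk score 92≥72, commute 22≤44, rent 2334≤4158).
S3: not dominated.
S4: not dominated (best walk score).
S5: not dominated (best size).
S6: not dominated.
S7: not dominated.
S8: not dominated (best rent).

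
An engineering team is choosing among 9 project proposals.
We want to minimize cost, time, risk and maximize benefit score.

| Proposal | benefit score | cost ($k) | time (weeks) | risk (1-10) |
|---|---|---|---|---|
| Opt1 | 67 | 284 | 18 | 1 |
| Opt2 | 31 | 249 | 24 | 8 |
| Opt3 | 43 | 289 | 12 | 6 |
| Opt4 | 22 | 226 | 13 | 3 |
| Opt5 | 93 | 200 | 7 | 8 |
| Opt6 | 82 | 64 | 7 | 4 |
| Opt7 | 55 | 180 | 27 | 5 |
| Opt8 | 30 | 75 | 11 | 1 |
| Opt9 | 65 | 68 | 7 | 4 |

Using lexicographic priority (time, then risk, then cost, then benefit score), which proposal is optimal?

First minimize time: best is 7, kept {Opt5, Opt6, Opt9}.
Then minimize risk: best is 4, kept {Opt6, Opt9}.
Then minimize cost: best is 64, kept {Opt6}.

Opt6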